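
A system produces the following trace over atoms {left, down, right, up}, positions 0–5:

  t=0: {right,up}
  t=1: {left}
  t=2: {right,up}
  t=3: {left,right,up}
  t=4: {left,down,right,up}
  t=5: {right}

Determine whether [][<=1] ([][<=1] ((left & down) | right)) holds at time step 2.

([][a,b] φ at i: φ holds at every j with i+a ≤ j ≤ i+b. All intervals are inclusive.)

Check [][<=1] ((left & down) | right) at every j in [2,3]:
  j=2: holds on [2,3]
  j=3: holds on [3,4]
All positions satisfy it → formula holds.

True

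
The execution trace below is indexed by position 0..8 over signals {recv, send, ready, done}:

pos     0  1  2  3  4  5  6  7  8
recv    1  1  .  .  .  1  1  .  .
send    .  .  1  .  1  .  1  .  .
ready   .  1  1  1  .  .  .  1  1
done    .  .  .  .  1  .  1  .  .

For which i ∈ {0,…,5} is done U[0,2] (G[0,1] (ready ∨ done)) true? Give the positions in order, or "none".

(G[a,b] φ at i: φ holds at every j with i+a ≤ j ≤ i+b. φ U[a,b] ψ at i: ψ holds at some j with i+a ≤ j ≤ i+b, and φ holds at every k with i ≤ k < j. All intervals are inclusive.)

1, 2, 3

Evaluate at each i in [0,5]:
  i=0: ✗ (lhs fails at k=0 before rhs at j=1)
  i=1: ✓ (rhs at j=1)
  i=2: ✓ (rhs at j=2)
  i=3: ✓ (rhs at j=3)
  i=4: ✗ (lhs fails at k=5 before rhs at j=6)
  i=5: ✗ (lhs fails at k=5 before rhs at j=6)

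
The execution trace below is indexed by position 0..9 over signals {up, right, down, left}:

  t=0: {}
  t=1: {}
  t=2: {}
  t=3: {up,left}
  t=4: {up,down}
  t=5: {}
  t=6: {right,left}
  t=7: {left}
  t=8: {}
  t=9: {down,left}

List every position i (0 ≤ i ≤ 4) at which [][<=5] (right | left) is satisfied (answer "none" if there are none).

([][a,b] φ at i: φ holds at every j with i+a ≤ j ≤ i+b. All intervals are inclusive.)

none

Evaluate at each i in [0,4]:
  i=0: ✗ (fails at j=0)
  i=1: ✗ (fails at j=1)
  i=2: ✗ (fails at j=2)
  i=3: ✗ (fails at j=4)
  i=4: ✗ (fails at j=4)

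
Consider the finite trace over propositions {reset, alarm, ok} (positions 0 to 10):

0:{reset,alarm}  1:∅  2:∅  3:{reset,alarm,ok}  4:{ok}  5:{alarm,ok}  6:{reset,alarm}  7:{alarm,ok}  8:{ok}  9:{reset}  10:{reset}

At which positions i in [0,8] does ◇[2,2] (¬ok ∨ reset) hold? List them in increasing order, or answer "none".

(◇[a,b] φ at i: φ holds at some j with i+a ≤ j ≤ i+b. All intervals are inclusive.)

0, 1, 4, 7, 8

Evaluate at each i in [0,8]:
  i=0: ✓ (witness j=2)
  i=1: ✓ (witness j=3)
  i=2: ✗ (none in [4,4])
  i=3: ✗ (none in [5,5])
  i=4: ✓ (witness j=6)
  i=5: ✗ (none in [7,7])
  i=6: ✗ (none in [8,8])
  i=7: ✓ (witness j=9)
  i=8: ✓ (witness j=10)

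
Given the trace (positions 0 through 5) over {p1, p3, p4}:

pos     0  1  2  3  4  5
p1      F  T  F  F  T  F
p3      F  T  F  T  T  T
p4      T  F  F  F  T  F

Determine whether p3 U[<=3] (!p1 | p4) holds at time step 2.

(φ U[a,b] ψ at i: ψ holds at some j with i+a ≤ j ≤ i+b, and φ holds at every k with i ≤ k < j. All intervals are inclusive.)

Yes

Need some j in [2,5] with (!p1 | p4), and p3 at every k in [2,j-1].
  j=2: (!p1 | p4) holds; no prefix to check → satisfied.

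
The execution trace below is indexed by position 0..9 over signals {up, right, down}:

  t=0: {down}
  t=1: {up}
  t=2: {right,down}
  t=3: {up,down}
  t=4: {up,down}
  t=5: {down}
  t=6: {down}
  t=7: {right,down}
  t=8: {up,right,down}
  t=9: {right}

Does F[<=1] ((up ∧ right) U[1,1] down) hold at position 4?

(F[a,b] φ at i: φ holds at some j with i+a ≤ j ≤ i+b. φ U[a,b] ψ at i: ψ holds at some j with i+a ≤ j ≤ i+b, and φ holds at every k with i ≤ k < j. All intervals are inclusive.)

Does not hold

Check ((up ∧ right) U[1,1] down) at each j in [4,5]:
  j=4: fails
  j=5: fails
No position in the window satisfies it → formula fails.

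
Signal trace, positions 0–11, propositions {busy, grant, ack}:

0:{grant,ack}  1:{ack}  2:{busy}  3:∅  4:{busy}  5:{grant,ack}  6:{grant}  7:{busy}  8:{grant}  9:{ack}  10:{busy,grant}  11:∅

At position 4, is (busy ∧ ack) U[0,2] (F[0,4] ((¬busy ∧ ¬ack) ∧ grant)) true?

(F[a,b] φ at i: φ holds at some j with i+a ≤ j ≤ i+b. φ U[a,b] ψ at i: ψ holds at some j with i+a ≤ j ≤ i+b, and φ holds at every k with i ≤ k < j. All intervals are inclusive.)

Yes

Need some j in [4,6] with F[0,4] ((¬busy ∧ ¬ack) ∧ grant), and (busy ∧ ack) at every k in [4,j-1].
  j=4: F[0,4] ((¬busy ∧ ¬ack) ∧ grant) holds; no prefix to check → satisfied.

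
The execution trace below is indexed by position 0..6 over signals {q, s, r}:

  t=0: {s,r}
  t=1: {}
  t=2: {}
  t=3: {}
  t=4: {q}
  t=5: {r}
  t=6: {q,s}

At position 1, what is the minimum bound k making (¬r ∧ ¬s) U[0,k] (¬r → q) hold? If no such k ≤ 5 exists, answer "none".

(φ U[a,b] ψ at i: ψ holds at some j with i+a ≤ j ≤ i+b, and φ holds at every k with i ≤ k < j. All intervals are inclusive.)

Need earliest j ≥ 1 with (¬r → q), and (¬r ∧ ¬s) at every k in [1,j-1].
  j=1: rhs fails.
  j=2: rhs fails.
  j=3: rhs fails.
  j=4: rhs holds; lhs holds on [1,3]. k = 3.

3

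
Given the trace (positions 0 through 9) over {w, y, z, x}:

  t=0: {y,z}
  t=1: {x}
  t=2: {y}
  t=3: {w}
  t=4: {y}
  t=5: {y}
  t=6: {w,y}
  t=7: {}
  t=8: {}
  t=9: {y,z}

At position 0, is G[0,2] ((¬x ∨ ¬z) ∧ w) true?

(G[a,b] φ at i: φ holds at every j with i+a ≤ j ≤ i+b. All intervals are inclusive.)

Check ((¬x ∨ ¬z) ∧ w) at every j in [0,2]:
  j=0: false
  j=1: false
  j=2: false
Fails at j=0 → formula fails.

False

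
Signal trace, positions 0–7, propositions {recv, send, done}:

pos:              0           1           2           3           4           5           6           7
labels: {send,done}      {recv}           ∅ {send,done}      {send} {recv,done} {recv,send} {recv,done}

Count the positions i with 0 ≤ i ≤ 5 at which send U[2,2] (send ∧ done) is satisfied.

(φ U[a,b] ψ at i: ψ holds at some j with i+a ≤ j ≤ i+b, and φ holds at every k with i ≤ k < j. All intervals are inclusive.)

Evaluate at each i in [0,5]:
  i=0: ✗ (no rhs in [2,2])
  i=1: ✗ (lhs fails at k=1 before rhs at j=3)
  i=2: ✗ (no rhs in [4,4])
  i=3: ✗ (no rhs in [5,5])
  i=4: ✗ (no rhs in [6,6])
  i=5: ✗ (no rhs in [7,7])
Positions where it holds: {} → 0.

0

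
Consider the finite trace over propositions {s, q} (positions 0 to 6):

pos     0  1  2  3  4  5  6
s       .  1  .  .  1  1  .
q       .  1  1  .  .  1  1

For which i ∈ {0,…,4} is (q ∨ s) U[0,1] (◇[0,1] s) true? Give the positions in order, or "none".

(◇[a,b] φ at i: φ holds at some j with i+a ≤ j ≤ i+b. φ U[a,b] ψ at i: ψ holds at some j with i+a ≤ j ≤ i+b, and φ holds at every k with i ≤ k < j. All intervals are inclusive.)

Evaluate at each i in [0,4]:
  i=0: ✓ (rhs at j=0)
  i=1: ✓ (rhs at j=1)
  i=2: ✓ (rhs at j=3; lhs holds on [2,2])
  i=3: ✓ (rhs at j=3)
  i=4: ✓ (rhs at j=4)

0, 1, 2, 3, 4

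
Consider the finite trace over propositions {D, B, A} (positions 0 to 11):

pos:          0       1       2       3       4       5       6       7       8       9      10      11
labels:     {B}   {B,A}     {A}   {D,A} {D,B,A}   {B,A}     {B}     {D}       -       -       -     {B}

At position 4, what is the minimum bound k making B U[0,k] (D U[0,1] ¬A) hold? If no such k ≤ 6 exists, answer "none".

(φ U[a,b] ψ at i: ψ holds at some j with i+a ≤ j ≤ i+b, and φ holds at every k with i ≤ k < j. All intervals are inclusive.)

2

Need earliest j ≥ 4 with (D U[0,1] ¬A), and B at every k in [4,j-1].
  j=4: rhs fails.
  j=5: rhs fails.
  j=6: rhs holds; lhs holds on [4,5]. k = 2.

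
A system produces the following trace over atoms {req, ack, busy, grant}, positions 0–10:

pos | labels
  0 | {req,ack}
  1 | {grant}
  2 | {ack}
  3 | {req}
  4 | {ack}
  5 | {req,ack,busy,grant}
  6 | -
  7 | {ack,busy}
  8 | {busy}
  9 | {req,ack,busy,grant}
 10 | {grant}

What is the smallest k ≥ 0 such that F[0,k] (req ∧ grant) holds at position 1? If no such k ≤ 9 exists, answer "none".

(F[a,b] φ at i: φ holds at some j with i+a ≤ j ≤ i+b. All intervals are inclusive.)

4

Scan j = 1,2,… for (req ∧ grant):
  j=1: fails
  j=2: fails
  j=3: fails
  j=4: fails
  j=5: holds
First hit at j=5, so smallest k = 5-1 = 4.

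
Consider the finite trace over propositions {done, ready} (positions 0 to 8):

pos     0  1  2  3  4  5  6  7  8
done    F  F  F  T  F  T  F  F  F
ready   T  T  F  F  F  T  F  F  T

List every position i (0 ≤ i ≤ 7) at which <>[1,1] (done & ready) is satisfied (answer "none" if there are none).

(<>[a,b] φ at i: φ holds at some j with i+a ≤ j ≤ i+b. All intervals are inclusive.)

Evaluate at each i in [0,7]:
  i=0: ✗ (none in [1,1])
  i=1: ✗ (none in [2,2])
  i=2: ✗ (none in [3,3])
  i=3: ✗ (none in [4,4])
  i=4: ✓ (witness j=5)
  i=5: ✗ (none in [6,6])
  i=6: ✗ (none in [7,7])
  i=7: ✗ (none in [8,8])

4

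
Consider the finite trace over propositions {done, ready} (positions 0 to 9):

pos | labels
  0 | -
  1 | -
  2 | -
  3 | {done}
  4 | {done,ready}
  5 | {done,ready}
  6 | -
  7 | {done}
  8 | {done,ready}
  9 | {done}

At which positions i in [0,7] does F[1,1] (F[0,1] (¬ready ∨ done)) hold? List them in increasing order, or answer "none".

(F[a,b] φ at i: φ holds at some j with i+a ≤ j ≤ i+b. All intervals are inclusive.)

Evaluate at each i in [0,7]:
  i=0: ✓ (witness j=1)
  i=1: ✓ (witness j=2)
  i=2: ✓ (witness j=3)
  i=3: ✓ (witness j=4)
  i=4: ✓ (witness j=5)
  i=5: ✓ (witness j=6)
  i=6: ✓ (witness j=7)
  i=7: ✓ (witness j=8)

0, 1, 2, 3, 4, 5, 6, 7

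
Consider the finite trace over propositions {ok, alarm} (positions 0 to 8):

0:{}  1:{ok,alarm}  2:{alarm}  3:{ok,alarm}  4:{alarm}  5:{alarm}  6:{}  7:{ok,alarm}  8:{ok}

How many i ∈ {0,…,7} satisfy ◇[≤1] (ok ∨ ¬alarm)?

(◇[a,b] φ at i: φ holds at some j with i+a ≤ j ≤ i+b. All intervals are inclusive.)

Evaluate at each i in [0,7]:
  i=0: ✓ (witness j=0)
  i=1: ✓ (witness j=1)
  i=2: ✓ (witness j=3)
  i=3: ✓ (witness j=3)
  i=4: ✗ (none in [4,5])
  i=5: ✓ (witness j=6)
  i=6: ✓ (witness j=6)
  i=7: ✓ (witness j=7)
Positions where it holds: {0, 1, 2, 3, 5, 6, 7} → 7.

7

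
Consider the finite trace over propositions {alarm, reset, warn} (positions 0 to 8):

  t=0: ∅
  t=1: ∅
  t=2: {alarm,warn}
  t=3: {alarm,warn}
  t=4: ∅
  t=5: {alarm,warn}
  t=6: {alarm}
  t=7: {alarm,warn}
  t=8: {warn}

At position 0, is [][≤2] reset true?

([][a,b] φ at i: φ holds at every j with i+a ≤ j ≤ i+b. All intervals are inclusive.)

False

Check reset at every j in [0,2]:
  j=0: false
  j=1: false
  j=2: false
Fails at j=0 → formula fails.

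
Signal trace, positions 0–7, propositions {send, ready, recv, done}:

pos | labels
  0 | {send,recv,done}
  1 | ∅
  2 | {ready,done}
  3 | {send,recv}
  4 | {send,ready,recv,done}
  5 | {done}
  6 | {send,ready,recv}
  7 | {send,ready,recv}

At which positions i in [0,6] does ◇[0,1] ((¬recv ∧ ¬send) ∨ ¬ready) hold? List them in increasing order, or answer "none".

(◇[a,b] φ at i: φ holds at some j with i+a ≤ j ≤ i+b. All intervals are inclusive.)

0, 1, 2, 3, 4, 5

Evaluate at each i in [0,6]:
  i=0: ✓ (witness j=0)
  i=1: ✓ (witness j=1)
  i=2: ✓ (witness j=2)
  i=3: ✓ (witness j=3)
  i=4: ✓ (witness j=5)
  i=5: ✓ (witness j=5)
  i=6: ✗ (none in [6,7])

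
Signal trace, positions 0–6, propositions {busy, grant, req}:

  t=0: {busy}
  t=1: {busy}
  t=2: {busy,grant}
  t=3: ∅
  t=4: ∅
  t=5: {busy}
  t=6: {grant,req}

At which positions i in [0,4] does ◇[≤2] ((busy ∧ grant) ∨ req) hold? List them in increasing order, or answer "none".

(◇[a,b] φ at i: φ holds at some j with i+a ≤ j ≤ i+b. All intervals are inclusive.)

0, 1, 2, 4

Evaluate at each i in [0,4]:
  i=0: ✓ (witness j=2)
  i=1: ✓ (witness j=2)
  i=2: ✓ (witness j=2)
  i=3: ✗ (none in [3,5])
  i=4: ✓ (witness j=6)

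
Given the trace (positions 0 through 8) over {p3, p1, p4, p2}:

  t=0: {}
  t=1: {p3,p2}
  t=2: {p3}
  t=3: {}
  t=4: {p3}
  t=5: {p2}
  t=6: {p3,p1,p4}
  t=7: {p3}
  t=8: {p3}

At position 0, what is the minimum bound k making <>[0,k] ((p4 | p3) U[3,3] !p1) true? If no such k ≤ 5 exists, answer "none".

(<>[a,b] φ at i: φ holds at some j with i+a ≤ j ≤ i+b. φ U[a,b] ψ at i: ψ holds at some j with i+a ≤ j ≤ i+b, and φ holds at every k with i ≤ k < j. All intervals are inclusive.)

Scan j = 0,1,… for ((p4 | p3) U[3,3] !p1):
  j=0: fails
  j=1: fails
  j=2: fails
  j=3: fails
  j=4: fails
  j=5: fails
No j in [0,5] satisfies it → none.

none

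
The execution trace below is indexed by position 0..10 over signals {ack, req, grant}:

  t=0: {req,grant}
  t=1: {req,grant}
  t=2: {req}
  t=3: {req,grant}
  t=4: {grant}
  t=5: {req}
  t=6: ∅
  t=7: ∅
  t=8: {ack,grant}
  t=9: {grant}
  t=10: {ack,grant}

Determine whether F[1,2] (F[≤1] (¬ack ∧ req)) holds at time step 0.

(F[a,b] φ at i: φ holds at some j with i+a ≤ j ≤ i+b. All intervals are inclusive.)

Check F[≤1] (¬ack ∧ req) at each j in [1,2]:
  j=1: holds (witness at 1)
  j=2: holds (witness at 2)
Found at j=1 → formula holds.

Holds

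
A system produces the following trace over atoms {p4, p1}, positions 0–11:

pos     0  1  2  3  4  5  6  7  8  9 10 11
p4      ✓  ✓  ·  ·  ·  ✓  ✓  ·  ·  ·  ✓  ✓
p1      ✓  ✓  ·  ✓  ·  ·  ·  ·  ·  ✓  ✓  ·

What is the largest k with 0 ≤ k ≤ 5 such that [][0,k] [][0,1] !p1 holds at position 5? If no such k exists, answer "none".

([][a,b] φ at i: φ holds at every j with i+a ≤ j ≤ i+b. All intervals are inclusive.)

2

[][0,1] !p1 must hold from j=5 onward; find where it first fails.
  j=5: holds
  j=6: holds
  j=7: holds
  j=8: fails
Holds on [5,7], so largest k = 2.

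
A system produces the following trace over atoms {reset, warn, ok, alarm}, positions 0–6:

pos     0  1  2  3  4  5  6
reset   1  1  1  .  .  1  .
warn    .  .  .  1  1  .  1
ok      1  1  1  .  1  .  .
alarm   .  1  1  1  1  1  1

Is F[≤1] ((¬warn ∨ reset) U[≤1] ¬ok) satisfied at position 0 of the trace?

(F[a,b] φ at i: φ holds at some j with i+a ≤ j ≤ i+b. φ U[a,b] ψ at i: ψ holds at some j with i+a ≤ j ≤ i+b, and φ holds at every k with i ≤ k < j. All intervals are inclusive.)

No

Check ((¬warn ∨ reset) U[≤1] ¬ok) at each j in [0,1]:
  j=0: fails
  j=1: fails
No position in the window satisfies it → formula fails.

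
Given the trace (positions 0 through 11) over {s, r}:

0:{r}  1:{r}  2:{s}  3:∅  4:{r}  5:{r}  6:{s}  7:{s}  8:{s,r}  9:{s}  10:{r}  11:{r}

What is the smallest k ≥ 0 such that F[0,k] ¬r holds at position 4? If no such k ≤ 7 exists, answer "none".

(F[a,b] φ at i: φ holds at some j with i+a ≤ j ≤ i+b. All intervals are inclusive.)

Scan j = 4,5,… for ¬r:
  j=4: fails
  j=5: fails
  j=6: holds
First hit at j=6, so smallest k = 6-4 = 2.

2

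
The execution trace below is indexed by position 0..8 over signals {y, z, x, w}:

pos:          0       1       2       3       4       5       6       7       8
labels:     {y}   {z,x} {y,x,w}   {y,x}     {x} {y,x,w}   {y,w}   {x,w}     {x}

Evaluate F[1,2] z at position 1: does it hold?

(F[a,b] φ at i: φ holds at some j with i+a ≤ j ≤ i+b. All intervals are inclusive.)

Does not hold

Check z at each j in [2,3]:
  j=2: false
  j=3: false
No position in the window satisfies it → formula fails.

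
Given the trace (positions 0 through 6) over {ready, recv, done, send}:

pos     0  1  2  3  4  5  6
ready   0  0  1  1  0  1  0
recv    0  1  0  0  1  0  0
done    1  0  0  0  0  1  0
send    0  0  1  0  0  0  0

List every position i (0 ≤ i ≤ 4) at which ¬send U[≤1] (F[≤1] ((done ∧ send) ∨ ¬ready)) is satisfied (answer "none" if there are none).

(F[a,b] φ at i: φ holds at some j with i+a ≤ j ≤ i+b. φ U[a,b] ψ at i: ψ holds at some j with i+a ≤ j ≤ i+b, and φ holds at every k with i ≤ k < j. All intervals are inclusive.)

0, 1, 3, 4

Evaluate at each i in [0,4]:
  i=0: ✓ (rhs at j=0)
  i=1: ✓ (rhs at j=1)
  i=2: ✗ (lhs fails at k=2 before rhs at j=3)
  i=3: ✓ (rhs at j=3)
  i=4: ✓ (rhs at j=4)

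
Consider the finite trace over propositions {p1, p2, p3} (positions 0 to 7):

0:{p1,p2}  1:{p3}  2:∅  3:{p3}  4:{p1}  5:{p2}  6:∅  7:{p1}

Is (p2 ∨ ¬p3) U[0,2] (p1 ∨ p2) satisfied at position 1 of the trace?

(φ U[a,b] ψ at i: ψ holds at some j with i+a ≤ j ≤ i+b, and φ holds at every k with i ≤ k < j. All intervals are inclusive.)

Does not hold

Need some j in [1,3] with (p1 ∨ p2), and (p2 ∨ ¬p3) at every k in [1,j-1].
  j=1: (p1 ∨ p2) false.
  j=2: (p1 ∨ p2) false.
  j=3: (p1 ∨ p2) false.
No j in the window works → until fails.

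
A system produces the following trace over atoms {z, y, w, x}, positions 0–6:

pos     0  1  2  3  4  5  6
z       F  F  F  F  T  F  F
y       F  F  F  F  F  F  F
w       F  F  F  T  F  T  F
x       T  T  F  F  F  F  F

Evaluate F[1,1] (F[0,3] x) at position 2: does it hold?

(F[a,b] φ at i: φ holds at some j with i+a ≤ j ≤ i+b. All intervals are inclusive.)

Check F[0,3] x at each j in [3,3]:
  j=3: fails (none in [3,6])
No position in the window satisfies it → formula fails.

False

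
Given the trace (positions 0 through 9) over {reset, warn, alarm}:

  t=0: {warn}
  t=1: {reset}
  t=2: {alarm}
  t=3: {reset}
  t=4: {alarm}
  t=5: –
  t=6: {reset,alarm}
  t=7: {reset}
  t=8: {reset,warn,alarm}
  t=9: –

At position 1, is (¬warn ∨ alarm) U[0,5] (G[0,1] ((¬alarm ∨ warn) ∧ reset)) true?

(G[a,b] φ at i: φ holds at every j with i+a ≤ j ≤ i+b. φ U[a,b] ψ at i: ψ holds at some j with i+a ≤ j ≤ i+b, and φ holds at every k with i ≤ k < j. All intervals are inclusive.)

Need some j in [1,6] with G[0,1] ((¬alarm ∨ warn) ∧ reset), and (¬warn ∨ alarm) at every k in [1,j-1].
  j=1: G[0,1] ((¬alarm ∨ warn) ∧ reset) — fails at 2.
  j=2: G[0,1] ((¬alarm ∨ warn) ∧ reset) — fails at 2.
  j=3: G[0,1] ((¬alarm ∨ warn) ∧ reset) — fails at 4.
  j=4: G[0,1] ((¬alarm ∨ warn) ∧ reset) — fails at 4.
  j=5: G[0,1] ((¬alarm ∨ warn) ∧ reset) — fails at 5.
  j=6: G[0,1] ((¬alarm ∨ warn) ∧ reset) — fails at 6.
No j in the window works → until fails.

False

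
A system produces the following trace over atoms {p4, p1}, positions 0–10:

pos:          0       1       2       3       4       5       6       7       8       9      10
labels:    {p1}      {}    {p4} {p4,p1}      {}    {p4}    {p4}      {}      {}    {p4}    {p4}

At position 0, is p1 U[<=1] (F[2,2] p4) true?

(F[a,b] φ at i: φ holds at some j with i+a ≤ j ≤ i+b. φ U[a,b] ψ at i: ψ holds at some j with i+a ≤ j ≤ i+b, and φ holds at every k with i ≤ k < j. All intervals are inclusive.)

Need some j in [0,1] with F[2,2] p4, and p1 at every k in [0,j-1].
  j=0: F[2,2] p4 holds; no prefix to check → satisfied.

Holds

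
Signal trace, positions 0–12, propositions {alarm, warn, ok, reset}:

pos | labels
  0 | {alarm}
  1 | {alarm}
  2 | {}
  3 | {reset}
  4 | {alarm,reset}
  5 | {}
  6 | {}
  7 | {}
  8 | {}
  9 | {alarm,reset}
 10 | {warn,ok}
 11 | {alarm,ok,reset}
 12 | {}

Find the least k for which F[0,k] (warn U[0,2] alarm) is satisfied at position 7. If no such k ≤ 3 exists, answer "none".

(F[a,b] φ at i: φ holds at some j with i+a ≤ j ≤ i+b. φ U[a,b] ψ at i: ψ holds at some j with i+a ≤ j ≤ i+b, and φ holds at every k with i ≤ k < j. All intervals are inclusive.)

Scan j = 7,8,… for (warn U[0,2] alarm):
  j=7: fails
  j=8: fails
  j=9: holds
First hit at j=9, so smallest k = 9-7 = 2.

2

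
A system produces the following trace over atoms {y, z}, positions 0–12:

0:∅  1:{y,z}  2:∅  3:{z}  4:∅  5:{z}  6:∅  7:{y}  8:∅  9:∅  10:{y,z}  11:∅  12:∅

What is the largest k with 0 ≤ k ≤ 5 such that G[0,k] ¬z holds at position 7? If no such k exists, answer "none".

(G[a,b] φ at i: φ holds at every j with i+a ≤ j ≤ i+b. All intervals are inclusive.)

2

¬z must hold from j=7 onward; find where it first fails.
  j=7: holds
  j=8: holds
  j=9: holds
  j=10: fails
Holds on [7,9], so largest k = 2.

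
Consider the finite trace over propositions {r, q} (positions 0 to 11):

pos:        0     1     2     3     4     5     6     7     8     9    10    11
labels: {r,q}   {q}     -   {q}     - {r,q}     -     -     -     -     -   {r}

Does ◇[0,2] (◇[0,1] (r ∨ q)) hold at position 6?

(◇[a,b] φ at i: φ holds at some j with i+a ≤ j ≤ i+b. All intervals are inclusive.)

Check ◇[0,1] (r ∨ q) at each j in [6,8]:
  j=6: fails (none in [6,7])
  j=7: fails (none in [7,8])
  j=8: fails (none in [8,9])
No position in the window satisfies it → formula fails.

Does not hold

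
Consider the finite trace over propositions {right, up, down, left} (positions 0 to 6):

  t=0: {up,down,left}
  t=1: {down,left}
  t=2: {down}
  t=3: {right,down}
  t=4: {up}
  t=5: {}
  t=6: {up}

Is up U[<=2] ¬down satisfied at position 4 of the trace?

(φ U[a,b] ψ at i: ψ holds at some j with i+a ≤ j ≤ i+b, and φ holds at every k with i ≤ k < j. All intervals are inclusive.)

Need some j in [4,6] with ¬down, and up at every k in [4,j-1].
  j=4: ¬down holds; no prefix to check → satisfied.

Holds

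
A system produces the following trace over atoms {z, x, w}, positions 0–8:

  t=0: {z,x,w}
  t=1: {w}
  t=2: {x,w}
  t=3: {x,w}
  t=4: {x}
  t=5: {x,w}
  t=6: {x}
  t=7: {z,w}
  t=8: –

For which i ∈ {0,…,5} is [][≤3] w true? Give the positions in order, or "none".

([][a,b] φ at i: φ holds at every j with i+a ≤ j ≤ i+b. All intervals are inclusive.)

0

Evaluate at each i in [0,5]:
  i=0: ✓ (all of [0,3])
  i=1: ✗ (fails at j=4)
  i=2: ✗ (fails at j=4)
  i=3: ✗ (fails at j=4)
  i=4: ✗ (fails at j=4)
  i=5: ✗ (fails at j=6)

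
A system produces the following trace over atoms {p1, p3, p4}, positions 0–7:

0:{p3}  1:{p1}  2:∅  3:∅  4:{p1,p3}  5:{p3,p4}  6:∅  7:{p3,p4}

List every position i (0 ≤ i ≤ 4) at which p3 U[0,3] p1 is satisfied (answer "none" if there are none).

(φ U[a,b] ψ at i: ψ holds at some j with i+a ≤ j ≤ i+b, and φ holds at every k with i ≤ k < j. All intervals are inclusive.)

0, 1, 4

Evaluate at each i in [0,4]:
  i=0: ✓ (rhs at j=1; lhs holds on [0,0])
  i=1: ✓ (rhs at j=1)
  i=2: ✗ (lhs fails at k=2 before rhs at j=4)
  i=3: ✗ (lhs fails at k=3 before rhs at j=4)
  i=4: ✓ (rhs at j=4)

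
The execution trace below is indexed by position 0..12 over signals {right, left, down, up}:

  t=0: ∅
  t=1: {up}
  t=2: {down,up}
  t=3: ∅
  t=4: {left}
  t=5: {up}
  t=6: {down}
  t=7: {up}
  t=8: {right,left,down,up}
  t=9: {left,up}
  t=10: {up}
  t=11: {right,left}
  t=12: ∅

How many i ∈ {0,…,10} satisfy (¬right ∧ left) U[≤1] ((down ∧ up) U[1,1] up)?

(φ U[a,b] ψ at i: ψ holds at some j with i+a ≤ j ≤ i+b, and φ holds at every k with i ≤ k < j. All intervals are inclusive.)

1

Evaluate at each i in [0,10]:
  i=0: ✗ (no rhs in [0,1])
  i=1: ✗ (no rhs in [1,2])
  i=2: ✗ (no rhs in [2,3])
  i=3: ✗ (no rhs in [3,4])
  i=4: ✗ (no rhs in [4,5])
  i=5: ✗ (no rhs in [5,6])
  i=6: ✗ (no rhs in [6,7])
  i=7: ✗ (lhs fails at k=7 before rhs at j=8)
  i=8: ✓ (rhs at j=8)
  i=9: ✗ (no rhs in [9,10])
  i=10: ✗ (no rhs in [10,11])
Positions where it holds: {8} → 1.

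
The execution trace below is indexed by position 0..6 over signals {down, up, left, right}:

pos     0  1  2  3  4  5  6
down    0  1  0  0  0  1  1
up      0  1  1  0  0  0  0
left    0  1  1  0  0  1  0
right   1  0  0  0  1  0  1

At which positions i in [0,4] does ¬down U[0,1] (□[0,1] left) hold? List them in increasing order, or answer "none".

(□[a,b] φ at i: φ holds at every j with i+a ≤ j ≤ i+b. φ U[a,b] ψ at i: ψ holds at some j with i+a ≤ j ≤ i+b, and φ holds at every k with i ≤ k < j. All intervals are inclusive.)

Evaluate at each i in [0,4]:
  i=0: ✓ (rhs at j=1; lhs holds on [0,0])
  i=1: ✓ (rhs at j=1)
  i=2: ✗ (no rhs in [2,3])
  i=3: ✗ (no rhs in [3,4])
  i=4: ✗ (no rhs in [4,5])

0, 1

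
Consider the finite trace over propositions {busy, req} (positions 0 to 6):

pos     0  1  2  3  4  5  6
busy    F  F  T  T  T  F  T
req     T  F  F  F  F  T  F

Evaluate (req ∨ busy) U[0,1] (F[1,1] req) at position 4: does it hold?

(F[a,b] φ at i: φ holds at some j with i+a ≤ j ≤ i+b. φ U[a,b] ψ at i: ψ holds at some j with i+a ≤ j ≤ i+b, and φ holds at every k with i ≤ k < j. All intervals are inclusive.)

Need some j in [4,5] with F[1,1] req, and (req ∨ busy) at every k in [4,j-1].
  j=4: F[1,1] req holds; no prefix to check → satisfied.

True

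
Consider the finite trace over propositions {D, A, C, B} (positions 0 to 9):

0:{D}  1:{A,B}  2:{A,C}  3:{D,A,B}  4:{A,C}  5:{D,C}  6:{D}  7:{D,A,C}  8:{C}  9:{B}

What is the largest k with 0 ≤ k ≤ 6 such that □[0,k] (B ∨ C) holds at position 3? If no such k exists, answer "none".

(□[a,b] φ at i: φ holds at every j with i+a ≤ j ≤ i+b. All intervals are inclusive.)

(B ∨ C) must hold from j=3 onward; find where it first fails.
  j=3: holds
  j=4: holds
  j=5: holds
  j=6: fails
Holds on [3,5], so largest k = 2.

2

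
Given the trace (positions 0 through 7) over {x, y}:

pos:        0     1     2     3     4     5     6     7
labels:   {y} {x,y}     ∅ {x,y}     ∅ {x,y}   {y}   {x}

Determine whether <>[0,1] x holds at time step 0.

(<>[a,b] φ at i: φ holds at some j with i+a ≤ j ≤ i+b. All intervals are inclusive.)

True

Check x at each j in [0,1]:
  j=0: false
  j=1: true
Found at j=1 → formula holds.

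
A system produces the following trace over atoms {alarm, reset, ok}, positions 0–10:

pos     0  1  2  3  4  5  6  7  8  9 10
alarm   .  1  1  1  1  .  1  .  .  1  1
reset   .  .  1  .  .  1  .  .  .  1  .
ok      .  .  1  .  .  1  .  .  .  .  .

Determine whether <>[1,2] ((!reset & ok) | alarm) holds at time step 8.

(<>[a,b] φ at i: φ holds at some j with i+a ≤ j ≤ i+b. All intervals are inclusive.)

Check ((!reset & ok) | alarm) at each j in [9,10]:
  j=9: true
  j=10: true
Found at j=9 → formula holds.

True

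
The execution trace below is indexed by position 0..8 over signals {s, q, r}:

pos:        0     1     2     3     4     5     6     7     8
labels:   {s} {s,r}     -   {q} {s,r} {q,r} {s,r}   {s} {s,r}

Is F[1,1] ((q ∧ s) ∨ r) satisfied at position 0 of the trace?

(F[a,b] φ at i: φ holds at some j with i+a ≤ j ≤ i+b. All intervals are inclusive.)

True

Check ((q ∧ s) ∨ r) at each j in [1,1]:
  j=1: true
Found at j=1 → formula holds.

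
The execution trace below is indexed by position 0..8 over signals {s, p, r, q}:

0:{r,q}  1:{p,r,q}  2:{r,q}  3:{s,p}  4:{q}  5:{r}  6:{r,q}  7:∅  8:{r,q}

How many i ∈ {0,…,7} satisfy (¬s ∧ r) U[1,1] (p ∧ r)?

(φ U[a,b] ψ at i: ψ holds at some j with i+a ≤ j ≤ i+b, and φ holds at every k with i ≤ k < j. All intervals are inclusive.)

Evaluate at each i in [0,7]:
  i=0: ✓ (rhs at j=1; lhs holds on [0,0])
  i=1: ✗ (no rhs in [2,2])
  i=2: ✗ (no rhs in [3,3])
  i=3: ✗ (no rhs in [4,4])
  i=4: ✗ (no rhs in [5,5])
  i=5: ✗ (no rhs in [6,6])
  i=6: ✗ (no rhs in [7,7])
  i=7: ✗ (no rhs in [8,8])
Positions where it holds: {0} → 1.

1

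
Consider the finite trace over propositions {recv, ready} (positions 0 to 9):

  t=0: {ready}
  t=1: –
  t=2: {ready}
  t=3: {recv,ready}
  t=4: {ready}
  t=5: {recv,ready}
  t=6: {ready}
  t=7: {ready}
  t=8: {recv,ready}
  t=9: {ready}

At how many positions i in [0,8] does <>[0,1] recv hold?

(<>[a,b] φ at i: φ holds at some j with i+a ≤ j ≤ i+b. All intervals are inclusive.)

Evaluate at each i in [0,8]:
  i=0: ✗ (none in [0,1])
  i=1: ✗ (none in [1,2])
  i=2: ✓ (witness j=3)
  i=3: ✓ (witness j=3)
  i=4: ✓ (witness j=5)
  i=5: ✓ (witness j=5)
  i=6: ✗ (none in [6,7])
  i=7: ✓ (witness j=8)
  i=8: ✓ (witness j=8)
Positions where it holds: {2, 3, 4, 5, 7, 8} → 6.

6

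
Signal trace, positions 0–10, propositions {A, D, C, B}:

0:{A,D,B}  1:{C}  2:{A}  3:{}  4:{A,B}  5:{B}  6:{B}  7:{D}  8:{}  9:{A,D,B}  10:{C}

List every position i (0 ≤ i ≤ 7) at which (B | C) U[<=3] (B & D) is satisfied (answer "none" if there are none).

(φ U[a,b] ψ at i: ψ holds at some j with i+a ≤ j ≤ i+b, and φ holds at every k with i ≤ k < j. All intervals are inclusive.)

Evaluate at each i in [0,7]:
  i=0: ✓ (rhs at j=0)
  i=1: ✗ (no rhs in [1,4])
  i=2: ✗ (no rhs in [2,5])
  i=3: ✗ (no rhs in [3,6])
  i=4: ✗ (no rhs in [4,7])
  i=5: ✗ (no rhs in [5,8])
  i=6: ✗ (lhs fails at k=7 before rhs at j=9)
  i=7: ✗ (lhs fails at k=7 before rhs at j=9)

0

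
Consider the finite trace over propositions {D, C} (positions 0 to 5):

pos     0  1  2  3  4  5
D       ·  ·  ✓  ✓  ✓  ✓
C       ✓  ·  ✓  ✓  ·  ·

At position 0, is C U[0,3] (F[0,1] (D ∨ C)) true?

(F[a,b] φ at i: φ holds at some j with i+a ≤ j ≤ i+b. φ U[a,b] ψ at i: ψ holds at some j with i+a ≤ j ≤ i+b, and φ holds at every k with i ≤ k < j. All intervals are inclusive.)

Need some j in [0,3] with F[0,1] (D ∨ C), and C at every k in [0,j-1].
  j=0: F[0,1] (D ∨ C) holds; no prefix to check → satisfied.

Yes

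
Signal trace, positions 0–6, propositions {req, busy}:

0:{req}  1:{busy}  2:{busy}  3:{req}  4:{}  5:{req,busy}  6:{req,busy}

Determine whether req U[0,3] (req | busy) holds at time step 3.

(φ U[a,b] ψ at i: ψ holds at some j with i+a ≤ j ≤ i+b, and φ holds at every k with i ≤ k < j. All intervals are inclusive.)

Need some j in [3,6] with (req | busy), and req at every k in [3,j-1].
  j=3: (req | busy) holds; no prefix to check → satisfied.

Holds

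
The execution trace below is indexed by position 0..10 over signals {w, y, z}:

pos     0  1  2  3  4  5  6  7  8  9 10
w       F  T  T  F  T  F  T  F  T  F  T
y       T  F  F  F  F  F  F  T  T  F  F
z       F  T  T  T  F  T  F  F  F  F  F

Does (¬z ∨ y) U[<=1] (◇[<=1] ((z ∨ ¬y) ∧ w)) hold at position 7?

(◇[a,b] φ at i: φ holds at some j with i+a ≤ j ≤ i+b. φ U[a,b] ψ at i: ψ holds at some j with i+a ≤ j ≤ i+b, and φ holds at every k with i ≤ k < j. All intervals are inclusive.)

Need some j in [7,8] with ◇[<=1] ((z ∨ ¬y) ∧ w), and (¬z ∨ y) at every k in [7,j-1].
  j=7: ◇[<=1] ((z ∨ ¬y) ∧ w) — fails (none in [7,8]).
  j=8: ◇[<=1] ((z ∨ ¬y) ∧ w) — fails (none in [8,9]).
No j in the window works → until fails.

False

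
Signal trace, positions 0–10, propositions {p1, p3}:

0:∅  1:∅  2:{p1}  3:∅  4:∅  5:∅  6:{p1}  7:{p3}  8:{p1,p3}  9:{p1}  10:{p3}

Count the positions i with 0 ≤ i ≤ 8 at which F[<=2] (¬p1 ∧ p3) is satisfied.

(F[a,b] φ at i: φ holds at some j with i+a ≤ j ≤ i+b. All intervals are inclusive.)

4

Evaluate at each i in [0,8]:
  i=0: ✗ (none in [0,2])
  i=1: ✗ (none in [1,3])
  i=2: ✗ (none in [2,4])
  i=3: ✗ (none in [3,5])
  i=4: ✗ (none in [4,6])
  i=5: ✓ (witness j=7)
  i=6: ✓ (witness j=7)
  i=7: ✓ (witness j=7)
  i=8: ✓ (witness j=10)
Positions where it holds: {5, 6, 7, 8} → 4.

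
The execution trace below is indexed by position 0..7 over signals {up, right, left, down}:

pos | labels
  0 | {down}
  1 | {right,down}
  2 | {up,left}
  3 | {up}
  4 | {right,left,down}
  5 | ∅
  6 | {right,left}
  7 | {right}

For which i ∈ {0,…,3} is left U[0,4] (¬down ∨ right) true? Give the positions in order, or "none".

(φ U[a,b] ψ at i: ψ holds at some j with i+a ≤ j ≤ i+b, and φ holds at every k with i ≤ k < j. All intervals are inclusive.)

1, 2, 3

Evaluate at each i in [0,3]:
  i=0: ✗ (lhs fails at k=0 before rhs at j=1)
  i=1: ✓ (rhs at j=1)
  i=2: ✓ (rhs at j=2)
  i=3: ✓ (rhs at j=3)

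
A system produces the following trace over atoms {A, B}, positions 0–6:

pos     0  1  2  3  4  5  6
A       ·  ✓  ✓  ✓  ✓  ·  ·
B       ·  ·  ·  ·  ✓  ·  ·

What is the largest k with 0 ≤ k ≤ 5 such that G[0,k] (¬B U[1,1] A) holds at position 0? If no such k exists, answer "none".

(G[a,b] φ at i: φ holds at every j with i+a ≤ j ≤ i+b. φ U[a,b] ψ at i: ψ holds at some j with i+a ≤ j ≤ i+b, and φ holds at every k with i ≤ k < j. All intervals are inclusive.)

3

(¬B U[1,1] A) must hold from j=0 onward; find where it first fails.
  j=0: holds
  j=1: holds
  j=2: holds
  j=3: holds
  j=4: fails
Holds on [0,3], so largest k = 3.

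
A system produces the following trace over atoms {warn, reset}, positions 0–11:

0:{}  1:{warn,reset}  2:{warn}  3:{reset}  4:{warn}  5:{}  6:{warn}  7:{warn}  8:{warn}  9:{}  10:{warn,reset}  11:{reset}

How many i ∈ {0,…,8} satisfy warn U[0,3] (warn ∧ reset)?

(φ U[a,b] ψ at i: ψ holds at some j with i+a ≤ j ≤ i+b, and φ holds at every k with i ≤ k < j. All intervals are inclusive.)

1

Evaluate at each i in [0,8]:
  i=0: ✗ (lhs fails at k=0 before rhs at j=1)
  i=1: ✓ (rhs at j=1)
  i=2: ✗ (no rhs in [2,5])
  i=3: ✗ (no rhs in [3,6])
  i=4: ✗ (no rhs in [4,7])
  i=5: ✗ (no rhs in [5,8])
  i=6: ✗ (no rhs in [6,9])
  i=7: ✗ (lhs fails at k=9 before rhs at j=10)
  i=8: ✗ (lhs fails at k=9 before rhs at j=10)
Positions where it holds: {1} → 1.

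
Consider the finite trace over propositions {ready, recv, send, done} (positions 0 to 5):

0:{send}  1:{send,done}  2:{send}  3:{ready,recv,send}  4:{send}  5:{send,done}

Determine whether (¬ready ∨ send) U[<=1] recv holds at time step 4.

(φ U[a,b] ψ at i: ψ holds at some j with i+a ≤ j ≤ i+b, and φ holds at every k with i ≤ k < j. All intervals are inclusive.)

Need some j in [4,5] with recv, and (¬ready ∨ send) at every k in [4,j-1].
  j=4: recv false.
  j=5: recv false.
No j in the window works → until fails.

No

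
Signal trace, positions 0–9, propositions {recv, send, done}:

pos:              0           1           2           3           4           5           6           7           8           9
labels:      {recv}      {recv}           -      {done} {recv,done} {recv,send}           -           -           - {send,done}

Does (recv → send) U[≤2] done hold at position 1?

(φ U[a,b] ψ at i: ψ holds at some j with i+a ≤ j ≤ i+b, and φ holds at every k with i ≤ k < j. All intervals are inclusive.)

False

Need some j in [1,3] with done, and (recv → send) at every k in [1,j-1].
  j=1: done false.
  j=2: done false.
  j=3: done holds, but (recv → send) fails at k=1 → not this j.
No j in the window works → until fails.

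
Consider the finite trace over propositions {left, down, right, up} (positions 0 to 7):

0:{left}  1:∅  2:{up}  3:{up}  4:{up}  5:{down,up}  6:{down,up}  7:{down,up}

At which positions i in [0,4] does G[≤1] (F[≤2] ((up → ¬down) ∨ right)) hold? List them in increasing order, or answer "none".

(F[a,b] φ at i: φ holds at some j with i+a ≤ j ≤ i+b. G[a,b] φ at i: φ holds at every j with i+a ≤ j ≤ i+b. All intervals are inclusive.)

Evaluate at each i in [0,4]:
  i=0: ✓ (all of [0,1])
  i=1: ✓ (all of [1,2])
  i=2: ✓ (all of [2,3])
  i=3: ✓ (all of [3,4])
  i=4: ✗ (fails at j=5)

0, 1, 2, 3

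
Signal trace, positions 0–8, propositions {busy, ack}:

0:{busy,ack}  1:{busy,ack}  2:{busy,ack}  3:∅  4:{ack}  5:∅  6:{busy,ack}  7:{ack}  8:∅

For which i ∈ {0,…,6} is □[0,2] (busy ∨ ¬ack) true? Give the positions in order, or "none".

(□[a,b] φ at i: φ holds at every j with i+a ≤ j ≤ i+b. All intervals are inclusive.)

Evaluate at each i in [0,6]:
  i=0: ✓ (all of [0,2])
  i=1: ✓ (all of [1,3])
  i=2: ✗ (fails at j=4)
  i=3: ✗ (fails at j=4)
  i=4: ✗ (fails at j=4)
  i=5: ✗ (fails at j=7)
  i=6: ✗ (fails at j=7)

0, 1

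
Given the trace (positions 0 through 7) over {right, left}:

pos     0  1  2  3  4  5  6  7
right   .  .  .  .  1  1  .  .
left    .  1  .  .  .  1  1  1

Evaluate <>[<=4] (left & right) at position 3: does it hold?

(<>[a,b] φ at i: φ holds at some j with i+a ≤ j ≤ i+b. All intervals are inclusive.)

Check (left & right) at each j in [3,7]:
  j=3: false
  j=4: false
  j=5: true
  j=6: false
  j=7: false
Found at j=5 → formula holds.

Holds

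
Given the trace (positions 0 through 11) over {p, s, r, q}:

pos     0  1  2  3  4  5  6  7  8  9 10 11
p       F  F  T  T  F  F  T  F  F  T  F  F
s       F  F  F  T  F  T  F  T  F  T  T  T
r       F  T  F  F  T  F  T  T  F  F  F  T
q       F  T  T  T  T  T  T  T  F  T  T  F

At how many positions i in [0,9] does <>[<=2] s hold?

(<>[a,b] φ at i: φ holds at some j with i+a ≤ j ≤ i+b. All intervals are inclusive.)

Evaluate at each i in [0,9]:
  i=0: ✗ (none in [0,2])
  i=1: ✓ (witness j=3)
  i=2: ✓ (witness j=3)
  i=3: ✓ (witness j=3)
  i=4: ✓ (witness j=5)
  i=5: ✓ (witness j=5)
  i=6: ✓ (witness j=7)
  i=7: ✓ (witness j=7)
  i=8: ✓ (witness j=9)
  i=9: ✓ (witness j=9)
Positions where it holds: {1, 2, 3, 4, 5, 6, 7, 8, 9} → 9.

9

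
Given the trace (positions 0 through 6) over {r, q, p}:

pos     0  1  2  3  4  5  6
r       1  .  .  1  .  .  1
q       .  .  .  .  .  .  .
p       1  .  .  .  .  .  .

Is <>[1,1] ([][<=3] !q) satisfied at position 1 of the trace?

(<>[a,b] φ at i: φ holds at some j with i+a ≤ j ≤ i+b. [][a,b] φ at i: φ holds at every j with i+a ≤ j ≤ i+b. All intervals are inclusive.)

Yes

Check [][<=3] !q at each j in [2,2]:
  j=2: holds on [2,5]
Found at j=2 → formula holds.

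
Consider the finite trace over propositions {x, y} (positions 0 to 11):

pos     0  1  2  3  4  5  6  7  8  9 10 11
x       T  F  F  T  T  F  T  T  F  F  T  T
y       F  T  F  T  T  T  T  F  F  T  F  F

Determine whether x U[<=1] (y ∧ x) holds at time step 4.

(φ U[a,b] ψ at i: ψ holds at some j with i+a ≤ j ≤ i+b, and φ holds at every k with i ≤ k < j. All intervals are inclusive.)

Need some j in [4,5] with (y ∧ x), and x at every k in [4,j-1].
  j=4: (y ∧ x) holds; no prefix to check → satisfied.

Holds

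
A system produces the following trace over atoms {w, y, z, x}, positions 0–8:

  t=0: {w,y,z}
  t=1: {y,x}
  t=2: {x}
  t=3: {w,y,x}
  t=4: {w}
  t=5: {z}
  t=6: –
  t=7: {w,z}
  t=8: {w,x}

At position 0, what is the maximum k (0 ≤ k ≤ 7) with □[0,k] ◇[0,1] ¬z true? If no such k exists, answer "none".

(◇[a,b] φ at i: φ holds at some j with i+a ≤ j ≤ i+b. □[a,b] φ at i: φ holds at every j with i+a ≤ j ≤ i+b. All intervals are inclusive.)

7

◇[0,1] ¬z must hold from j=0 onward; find where it first fails.
  j=0: holds
  j=1: holds
  j=2: holds
  j=3: holds
  j=4: holds
  j=5: holds
  j=6: holds
  j=7: holds
Holds through j=7; largest k = 7.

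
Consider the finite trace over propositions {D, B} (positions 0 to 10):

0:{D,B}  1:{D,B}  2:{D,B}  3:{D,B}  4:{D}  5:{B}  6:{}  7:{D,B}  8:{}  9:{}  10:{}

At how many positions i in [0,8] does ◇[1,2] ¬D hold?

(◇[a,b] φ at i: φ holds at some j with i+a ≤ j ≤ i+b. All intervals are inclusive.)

6

Evaluate at each i in [0,8]:
  i=0: ✗ (none in [1,2])
  i=1: ✗ (none in [2,3])
  i=2: ✗ (none in [3,4])
  i=3: ✓ (witness j=5)
  i=4: ✓ (witness j=5)
  i=5: ✓ (witness j=6)
  i=6: ✓ (witness j=8)
  i=7: ✓ (witness j=8)
  i=8: ✓ (witness j=9)
Positions where it holds: {3, 4, 5, 6, 7, 8} → 6.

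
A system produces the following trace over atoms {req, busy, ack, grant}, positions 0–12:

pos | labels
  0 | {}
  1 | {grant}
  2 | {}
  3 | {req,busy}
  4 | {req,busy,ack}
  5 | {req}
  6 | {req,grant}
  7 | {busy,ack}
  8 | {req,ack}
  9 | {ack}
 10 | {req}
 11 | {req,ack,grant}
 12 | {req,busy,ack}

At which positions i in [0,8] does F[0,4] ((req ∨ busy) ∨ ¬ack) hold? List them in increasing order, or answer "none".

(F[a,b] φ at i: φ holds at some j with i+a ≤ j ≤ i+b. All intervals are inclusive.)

0, 1, 2, 3, 4, 5, 6, 7, 8

Evaluate at each i in [0,8]:
  i=0: ✓ (witness j=0)
  i=1: ✓ (witness j=1)
  i=2: ✓ (witness j=2)
  i=3: ✓ (witness j=3)
  i=4: ✓ (witness j=4)
  i=5: ✓ (witness j=5)
  i=6: ✓ (witness j=6)
  i=7: ✓ (witness j=7)
  i=8: ✓ (witness j=8)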